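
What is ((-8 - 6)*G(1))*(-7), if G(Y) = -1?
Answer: -98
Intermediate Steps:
((-8 - 6)*G(1))*(-7) = ((-8 - 6)*(-1))*(-7) = -14*(-1)*(-7) = 14*(-7) = -98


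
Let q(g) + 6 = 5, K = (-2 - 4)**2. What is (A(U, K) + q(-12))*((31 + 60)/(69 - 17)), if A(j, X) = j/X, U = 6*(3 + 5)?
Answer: 7/12 ≈ 0.58333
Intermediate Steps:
K = 36 (K = (-6)**2 = 36)
U = 48 (U = 6*8 = 48)
q(g) = -1 (q(g) = -6 + 5 = -1)
(A(U, K) + q(-12))*((31 + 60)/(69 - 17)) = (48/36 - 1)*((31 + 60)/(69 - 17)) = (48*(1/36) - 1)*(91/52) = (4/3 - 1)*(91*(1/52)) = (1/3)*(7/4) = 7/12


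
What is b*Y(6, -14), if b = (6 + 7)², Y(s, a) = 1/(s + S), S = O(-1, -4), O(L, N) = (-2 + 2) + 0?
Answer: 169/6 ≈ 28.167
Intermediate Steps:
O(L, N) = 0 (O(L, N) = 0 + 0 = 0)
S = 0
Y(s, a) = 1/s (Y(s, a) = 1/(s + 0) = 1/s)
b = 169 (b = 13² = 169)
b*Y(6, -14) = 169/6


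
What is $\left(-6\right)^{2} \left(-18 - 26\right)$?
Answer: $-1584$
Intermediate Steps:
$\left(-6\right)^{2} \left(-18 - 26\right) = 36 \left(-44\right) = -1584$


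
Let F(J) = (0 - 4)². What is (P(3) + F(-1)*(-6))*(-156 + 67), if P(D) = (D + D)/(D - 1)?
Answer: 8277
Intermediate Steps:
F(J) = 16 (F(J) = (-4)² = 16)
P(D) = 2*D/(-1 + D) (P(D) = (2*D)/(-1 + D) = 2*D/(-1 + D))
(P(3) + F(-1)*(-6))*(-156 + 67) = (2*3/(-1 + 3) + 16*(-6))*(-156 + 67) = (2*3/2 - 96)*(-89) = (2*3*(½) - 96)*(-89) = (3 - 96)*(-89) = -93*(-89) = 8277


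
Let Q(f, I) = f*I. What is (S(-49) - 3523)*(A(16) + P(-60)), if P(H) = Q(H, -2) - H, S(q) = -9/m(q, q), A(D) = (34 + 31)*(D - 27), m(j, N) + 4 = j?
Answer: 99889850/53 ≈ 1.8847e+6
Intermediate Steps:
m(j, N) = -4 + j
Q(f, I) = I*f
A(D) = -1755 + 65*D (A(D) = 65*(-27 + D) = -1755 + 65*D)
S(q) = -9/(-4 + q)
P(H) = -3*H (P(H) = -2*H - H = -3*H)
(S(-49) - 3523)*(A(16) + P(-60)) = (-9/(-4 - 49) - 3523)*((-1755 + 65*16) - 3*(-60)) = (-9/(-53) - 3523)*((-1755 + 1040) + 180) = (-9*(-1/53) - 3523)*(-715 + 180) = (9/53 - 3523)*(-535) = -186710/53*(-535) = 99889850/53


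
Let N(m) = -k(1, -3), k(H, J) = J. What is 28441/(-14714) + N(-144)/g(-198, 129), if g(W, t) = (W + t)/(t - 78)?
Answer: -200651/48346 ≈ -4.1503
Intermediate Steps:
g(W, t) = (W + t)/(-78 + t)
N(m) = 3 (N(m) = -1*(-3) = 3)
28441/(-14714) + N(-144)/g(-198, 129) = 28441/(-14714) + 3/(((-198 + 129)/(-78 + 129))) = 28441*(-1/14714) + 3/((-69/51)) = -4063/2102 + 3/(((1/51)*(-69))) = -4063/2102 + 3/(-23/17) = -4063/2102 + 3*(-17/23) = -4063/2102 - 51/23 = -200651/48346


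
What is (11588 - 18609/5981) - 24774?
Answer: -78884075/5981 ≈ -13189.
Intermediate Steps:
(11588 - 18609/5981) - 24774 = 69289219/5981 - 24774 = -78884075/5981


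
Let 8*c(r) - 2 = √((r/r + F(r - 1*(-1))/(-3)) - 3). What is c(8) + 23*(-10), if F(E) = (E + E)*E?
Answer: -919/4 + I*√14/4 ≈ -229.75 + 0.93541*I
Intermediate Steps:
F(E) = 2*E² (F(E) = (2*E)*E = 2*E²)
c(r) = ¼ + √(-2 - 2*(1 + r)²/3)/8 (c(r) = ¼ + √((r/r + (2*(r - 1*(-1))²)/(-3)) - 3)/8 = ¼ + √((1 + (2*(r + 1)²)*(-⅓)) - 3)/8 = ¼ + √((1 + (2*(1 + r)²)*(-⅓)) - 3)/8 = ¼ + √((1 - 2*(1 + r)²/3) - 3)/8 = ¼ + √(-2 - 2*(1 + r)²/3)/8)
c(8) + 23*(-10) = (¼ + √(-18 - 6*(1 + 8)²)/24) + 23*(-10) = (¼ + √(-18 - 6*9²)/24) - 230 = (¼ + √(-18 - 6*81)/24) - 230 = (¼ + √(-18 - 486)/24) - 230 = (¼ + √(-504)/24) - 230 = (¼ + (6*I*√14)/24) - 230 = (¼ + I*√14/4) - 230 = -919/4 + I*√14/4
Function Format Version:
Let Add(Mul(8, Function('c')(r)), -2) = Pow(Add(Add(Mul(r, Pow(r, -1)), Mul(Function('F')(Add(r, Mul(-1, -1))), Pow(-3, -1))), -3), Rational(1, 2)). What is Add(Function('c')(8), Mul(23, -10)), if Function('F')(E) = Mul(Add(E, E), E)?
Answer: Add(Rational(-919, 4), Mul(Rational(1, 4), I, Pow(14, Rational(1, 2)))) ≈ Add(-229.75, Mul(0.93541, I))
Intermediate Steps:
Function('F')(E) = Mul(2, Pow(E, 2)) (Function('F')(E) = Mul(Mul(2, E), E) = Mul(2, Pow(E, 2)))
Function('c')(r) = Add(Rational(1, 4), Mul(Rational(1, 8), Pow(Add(-2, Mul(Rational(-2, 3), Pow(Add(1, r), 2))), Rational(1, 2)))) (Function('c')(r) = Add(Rational(1, 4), Mul(Rational(1, 8), Pow(Add(Add(Mul(r, Pow(r, -1)), Mul(Mul(2, Pow(Add(r, Mul(-1, -1)), 2)), Pow(-3, -1))), -3), Rational(1, 2)))) = Add(Rational(1, 4), Mul(Rational(1, 8), Pow(Add(Add(1, Mul(Mul(2, Pow(Add(r, 1), 2)), Rational(-1, 3))), -3), Rational(1, 2)))) = Add(Rational(1, 4), Mul(Rational(1, 8), Pow(Add(Add(1, Mul(Mul(2, Pow(Add(1, r), 2)), Rational(-1, 3))), -3), Rational(1, 2)))) = Add(Rational(1, 4), Mul(Rational(1, 8), Pow(Add(Add(1, Mul(Rational(-2, 3), Pow(Add(1, r), 2))), -3), Rational(1, 2)))) = Add(Rational(1, 4), Mul(Rational(1, 8), Pow(Add(-2, Mul(Rational(-2, 3), Pow(Add(1, r), 2))), Rational(1, 2)))))
Add(Function('c')(8), Mul(23, -10)) = Add(Add(Rational(1, 4), Mul(Rational(1, 24), Pow(Add(-18, Mul(-6, Pow(Add(1, 8), 2))), Rational(1, 2)))), Mul(23, -10)) = Add(Add(Rational(1, 4), Mul(Rational(1, 24), Pow(Add(-18, Mul(-6, Pow(9, 2))), Rational(1, 2)))), -230) = Add(Add(Rational(1, 4), Mul(Rational(1, 24), Pow(Add(-18, Mul(-6, 81)), Rational(1, 2)))), -230) = Add(Add(Rational(1, 4), Mul(Rational(1, 24), Pow(Add(-18, -486), Rational(1, 2)))), -230) = Add(Add(Rational(1, 4), Mul(Rational(1, 24), Pow(-504, Rational(1, 2)))), -230) = Add(Add(Rational(1, 4), Mul(Rational(1, 24), Mul(6, I, Pow(14, Rational(1, 2))))), -230) = Add(Add(Rational(1, 4), Mul(Rational(1, 4), I, Pow(14, Rational(1, 2)))), -230) = Add(Rational(-919, 4), Mul(Rational(1, 4), I, Pow(14, Rational(1, 2))))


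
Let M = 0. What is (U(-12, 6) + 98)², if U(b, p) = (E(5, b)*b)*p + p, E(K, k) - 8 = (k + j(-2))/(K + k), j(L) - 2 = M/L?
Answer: 16192576/49 ≈ 3.3046e+5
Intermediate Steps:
j(L) = 2 (j(L) = 2 + 0/L = 2 + 0 = 2)
E(K, k) = 8 + (2 + k)/(K + k) (E(K, k) = 8 + (k + 2)/(K + k) = 8 + (2 + k)/(K + k))
U(b, p) = p + b*p*(42 + 9*b)/(5 + b) (U(b, p) = (((2 + 8*5 + 9*b)/(5 + b))*b)*p + p = (((2 + 40 + 9*b)/(5 + b))*b)*p + p = (((42 + 9*b)/(5 + b))*b)*p + p = (b*(42 + 9*b)/(5 + b))*p + p = b*p*(42 + 9*b)/(5 + b) + p = p + b*p*(42 + 9*b)/(5 + b))
(U(-12, 6) + 98)² = (6*(5 + 9*(-12)² + 43*(-12))/(5 - 12) + 98)² = (6*(5 + 9*144 - 516)/(-7) + 98)² = (6*(-⅐)*(5 + 1296 - 516) + 98)² = (6*(-⅐)*785 + 98)² = (-4710/7 + 98)² = (-4024/7)² = 16192576/49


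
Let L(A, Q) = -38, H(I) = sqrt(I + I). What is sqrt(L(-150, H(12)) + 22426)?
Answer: 2*sqrt(5597) ≈ 149.63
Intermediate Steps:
H(I) = sqrt(2)*sqrt(I) (H(I) = sqrt(2*I) = sqrt(2)*sqrt(I))
sqrt(L(-150, H(12)) + 22426) = sqrt(-38 + 22426) = sqrt(22388) = 2*sqrt(5597)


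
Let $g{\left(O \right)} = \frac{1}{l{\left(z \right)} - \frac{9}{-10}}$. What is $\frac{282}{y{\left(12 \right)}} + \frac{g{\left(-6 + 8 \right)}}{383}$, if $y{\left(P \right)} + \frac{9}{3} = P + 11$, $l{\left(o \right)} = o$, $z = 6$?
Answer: $\frac{3726307}{264270} \approx 14.1$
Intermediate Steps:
$g{\left(O \right)} = \frac{10}{69}$ ($g{\left(O \right)} = \frac{1}{6 - \frac{9}{-10}} = \frac{1}{6 - - \frac{9}{10}} = \frac{1}{6 + \frac{9}{10}} = \frac{1}{\frac{69}{10}} = \frac{10}{69}$)
$y{\left(P \right)} = 8 + P$ ($y{\left(P \right)} = -3 + \left(P + 11\right) = -3 + \left(11 + P\right) = 8 + P$)
$\frac{282}{y{\left(12 \right)}} + \frac{g{\left(-6 + 8 \right)}}{383} = \frac{282}{8 + 12} + \frac{10}{69 \cdot 383} = \frac{282}{20} + \frac{10}{69} \cdot \frac{1}{383} = 282 \cdot \frac{1}{20} + \frac{10}{26427} = \frac{141}{10} + \frac{10}{26427} = \frac{3726307}{264270}$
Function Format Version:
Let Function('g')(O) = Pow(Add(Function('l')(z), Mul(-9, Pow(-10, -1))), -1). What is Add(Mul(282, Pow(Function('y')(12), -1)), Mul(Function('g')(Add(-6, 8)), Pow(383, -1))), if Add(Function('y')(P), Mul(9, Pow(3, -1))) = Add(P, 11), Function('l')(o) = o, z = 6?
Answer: Rational(3726307, 264270) ≈ 14.100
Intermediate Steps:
Function('g')(O) = Rational(10, 69) (Function('g')(O) = Pow(Add(6, Mul(-9, Pow(-10, -1))), -1) = Pow(Add(6, Mul(-9, Rational(-1, 10))), -1) = Pow(Add(6, Rational(9, 10)), -1) = Pow(Rational(69, 10), -1) = Rational(10, 69))
Function('y')(P) = Add(8, P) (Function('y')(P) = Add(-3, Add(P, 11)) = Add(-3, Add(11, P)) = Add(8, P))
Add(Mul(282, Pow(Function('y')(12), -1)), Mul(Function('g')(Add(-6, 8)), Pow(383, -1))) = Add(Mul(282, Pow(Add(8, 12), -1)), Mul(Rational(10, 69), Pow(383, -1))) = Add(Mul(282, Pow(20, -1)), Mul(Rational(10, 69), Rational(1, 383))) = Add(Mul(282, Rational(1, 20)), Rational(10, 26427)) = Add(Rational(141, 10), Rational(10, 26427)) = Rational(3726307, 264270)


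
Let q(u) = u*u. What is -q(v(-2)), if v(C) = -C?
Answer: -4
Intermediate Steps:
q(u) = u**2
-q(v(-2)) = -(-1*(-2))**2 = -1*2**2 = -1*4 = -4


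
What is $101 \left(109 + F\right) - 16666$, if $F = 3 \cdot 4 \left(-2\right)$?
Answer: $-8081$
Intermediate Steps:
$F = -24$ ($F = 12 \left(-2\right) = -24$)
$101 \left(109 + F\right) - 16666 = 101 \left(109 - 24\right) - 16666 = 101 \cdot 85 - 16666 = 8585 - 16666 = -8081$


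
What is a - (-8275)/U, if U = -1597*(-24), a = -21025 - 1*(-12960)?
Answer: -309107045/38328 ≈ -8064.8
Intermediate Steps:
a = -8065 (a = -21025 + 12960 = -8065)
U = 38328
a - (-8275)/U = -8065 - (-8275)/38328 = -8065 - 1*(-8275/38328) = -8065 + 8275/38328 = -309107045/38328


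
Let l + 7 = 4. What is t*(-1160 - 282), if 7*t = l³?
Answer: 5562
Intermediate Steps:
l = -3 (l = -7 + 4 = -3)
t = -27/7 (t = (⅐)*(-3)³ = (⅐)*(-27) = -27/7 ≈ -3.8571)
t*(-1160 - 282) = -27*(-1160 - 282)/7 = -27/7*(-1442) = 5562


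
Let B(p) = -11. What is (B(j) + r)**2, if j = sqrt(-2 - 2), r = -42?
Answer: 2809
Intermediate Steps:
j = 2*I (j = sqrt(-4) = 2*I ≈ 2.0*I)
(B(j) + r)**2 = (-11 - 42)**2 = (-53)**2 = 2809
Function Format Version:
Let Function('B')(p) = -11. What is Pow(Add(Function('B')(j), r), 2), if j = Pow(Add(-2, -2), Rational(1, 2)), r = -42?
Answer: 2809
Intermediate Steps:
j = Mul(2, I) (j = Pow(-4, Rational(1, 2)) = Mul(2, I) ≈ Mul(2.0000, I))
Pow(Add(Function('B')(j), r), 2) = Pow(Add(-11, -42), 2) = Pow(-53, 2) = 2809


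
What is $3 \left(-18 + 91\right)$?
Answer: $219$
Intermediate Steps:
$3 \left(-18 + 91\right) = 3 \cdot 73 = 219$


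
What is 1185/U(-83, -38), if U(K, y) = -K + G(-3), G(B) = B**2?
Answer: 1185/92 ≈ 12.880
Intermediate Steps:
U(K, y) = 9 - K (U(K, y) = -K + (-3)**2 = -K + 9 = 9 - K)
1185/U(-83, -38) = 1185/(9 - 1*(-83)) = 1185/(9 + 83) = 1185/92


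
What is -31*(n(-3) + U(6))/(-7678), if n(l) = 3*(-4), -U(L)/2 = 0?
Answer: -186/3839 ≈ -0.048450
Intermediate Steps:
U(L) = 0 (U(L) = -2*0 = 0)
n(l) = -12
-31*(n(-3) + U(6))/(-7678) = -31*(-12 + 0)/(-7678) = -31*(-12)*(-1/7678) = 372*(-1/7678) = -186/3839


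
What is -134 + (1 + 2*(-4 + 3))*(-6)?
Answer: -128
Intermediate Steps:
-134 + (1 + 2*(-4 + 3))*(-6) = -134 + (1 + 2*(-1))*(-6) = -134 + (1 - 2)*(-6) = -134 - 1*(-6) = -134 + 6 = -128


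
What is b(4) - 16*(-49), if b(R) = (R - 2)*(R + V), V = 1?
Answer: 794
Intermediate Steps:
b(R) = (1 + R)*(-2 + R) (b(R) = (R - 2)*(R + 1) = (-2 + R)*(1 + R) = (1 + R)*(-2 + R))
b(4) - 16*(-49) = (-2 + 4² - 1*4) - 16*(-49) = (-2 + 16 - 4) + 784 = 10 + 784 = 794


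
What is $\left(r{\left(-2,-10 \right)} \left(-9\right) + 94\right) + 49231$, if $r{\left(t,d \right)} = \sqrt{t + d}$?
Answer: $49325 - 18 i \sqrt{3} \approx 49325.0 - 31.177 i$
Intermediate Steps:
$r{\left(t,d \right)} = \sqrt{d + t}$
$\left(r{\left(-2,-10 \right)} \left(-9\right) + 94\right) + 49231 = \left(\sqrt{-10 - 2} \left(-9\right) + 94\right) + 49231 = \left(\sqrt{-12} \left(-9\right) + 94\right) + 49231 = \left(2 i \sqrt{3} \left(-9\right) + 94\right) + 49231 = \left(- 18 i \sqrt{3} + 94\right) + 49231 = \left(94 - 18 i \sqrt{3}\right) + 49231 = 49325 - 18 i \sqrt{3}$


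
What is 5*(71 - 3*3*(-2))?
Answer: 445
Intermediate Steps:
5*(71 - 3*3*(-2)) = 5*(71 - 9*(-2)) = 5*(71 + 18) = 5*89 = 445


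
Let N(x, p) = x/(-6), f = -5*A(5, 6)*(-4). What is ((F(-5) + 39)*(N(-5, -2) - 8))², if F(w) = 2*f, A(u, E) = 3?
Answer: 5193841/4 ≈ 1.2985e+6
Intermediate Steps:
f = 60 (f = -5*3*(-4) = -15*(-4) = 60)
N(x, p) = -x/6 (N(x, p) = x*(-⅙) = -x/6)
F(w) = 120 (F(w) = 2*60 = 120)
((F(-5) + 39)*(N(-5, -2) - 8))² = ((120 + 39)*(-⅙*(-5) - 8))² = (159*(⅚ - 8))² = (159*(-43/6))² = (-2279/2)² = 5193841/4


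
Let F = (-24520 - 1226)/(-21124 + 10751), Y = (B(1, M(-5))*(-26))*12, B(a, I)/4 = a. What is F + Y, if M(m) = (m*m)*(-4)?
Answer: -12919758/10373 ≈ -1245.5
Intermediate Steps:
M(m) = -4*m² (M(m) = m²*(-4) = -4*m²)
B(a, I) = 4*a
Y = -1248 (Y = ((4*1)*(-26))*12 = (4*(-26))*12 = -104*12 = -1248)
F = 25746/10373 (F = -25746/(-10373) = -25746*(-1/10373) = 25746/10373 ≈ 2.4820)
F + Y = 25746/10373 - 1248 = -12919758/10373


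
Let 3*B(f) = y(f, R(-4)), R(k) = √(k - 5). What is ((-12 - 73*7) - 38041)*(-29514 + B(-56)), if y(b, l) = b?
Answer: 3416693272/3 ≈ 1.1389e+9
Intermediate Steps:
R(k) = √(-5 + k)
B(f) = f/3
((-12 - 73*7) - 38041)*(-29514 + B(-56)) = ((-12 - 73*7) - 38041)*(-29514 + (⅓)*(-56)) = ((-12 - 511) - 38041)*(-29514 - 56/3) = (-523 - 38041)*(-88598/3) = -38564*(-88598/3) = 3416693272/3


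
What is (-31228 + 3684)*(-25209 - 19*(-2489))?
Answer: -608226608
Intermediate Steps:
(-31228 + 3684)*(-25209 - 19*(-2489)) = -27544*(-25209 + 47291) = -27544*22082 = -608226608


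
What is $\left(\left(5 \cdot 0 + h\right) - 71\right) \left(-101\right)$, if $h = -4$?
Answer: $7575$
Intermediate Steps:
$\left(\left(5 \cdot 0 + h\right) - 71\right) \left(-101\right) = \left(\left(5 \cdot 0 - 4\right) - 71\right) \left(-101\right) = \left(\left(0 - 4\right) - 71\right) \left(-101\right) = \left(-4 - 71\right) \left(-101\right) = \left(-75\right) \left(-101\right) = 7575$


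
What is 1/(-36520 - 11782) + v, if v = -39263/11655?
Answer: -270927583/80422830 ≈ -3.3688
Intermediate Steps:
v = -5609/1665 (v = -39263*1/11655 = -5609/1665 ≈ -3.3688)
1/(-36520 - 11782) + v = 1/(-36520 - 11782) - 5609/1665 = 1/(-48302) - 5609/1665 = -1/48302 - 5609/1665 = -270927583/80422830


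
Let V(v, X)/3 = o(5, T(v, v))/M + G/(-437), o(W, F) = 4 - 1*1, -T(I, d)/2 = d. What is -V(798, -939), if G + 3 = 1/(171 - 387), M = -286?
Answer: 48781/4499352 ≈ 0.010842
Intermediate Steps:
G = -649/216 (G = -3 + 1/(171 - 387) = -3 + 1/(-216) = -3 - 1/216 = -649/216 ≈ -3.0046)
T(I, d) = -2*d
o(W, F) = 3 (o(W, F) = 4 - 1 = 3)
V(v, X) = -48781/4499352 (V(v, X) = 3*(3/(-286) - 649/216/(-437)) = 3*(3*(-1/286) - 649/216*(-1/437)) = 3*(-3/286 + 649/94392) = 3*(-48781/13498056) = -48781/4499352)
-V(798, -939) = -1*(-48781/4499352) = 48781/4499352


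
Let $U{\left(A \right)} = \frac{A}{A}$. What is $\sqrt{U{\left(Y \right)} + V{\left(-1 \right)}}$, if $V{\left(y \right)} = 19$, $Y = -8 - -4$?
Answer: $2 \sqrt{5} \approx 4.4721$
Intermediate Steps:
$Y = -4$ ($Y = -8 + 4 = -4$)
$U{\left(A \right)} = 1$
$\sqrt{U{\left(Y \right)} + V{\left(-1 \right)}} = \sqrt{1 + 19} = \sqrt{20} = 2 \sqrt{5}$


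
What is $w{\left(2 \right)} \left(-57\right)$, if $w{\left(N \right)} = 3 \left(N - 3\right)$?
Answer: $171$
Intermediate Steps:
$w{\left(N \right)} = -9 + 3 N$ ($w{\left(N \right)} = 3 \left(-3 + N\right) = -9 + 3 N$)
$w{\left(2 \right)} \left(-57\right) = \left(-9 + 3 \cdot 2\right) \left(-57\right) = \left(-9 + 6\right) \left(-57\right) = \left(-3\right) \left(-57\right) = 171$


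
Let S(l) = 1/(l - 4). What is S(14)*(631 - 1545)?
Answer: -457/5 ≈ -91.400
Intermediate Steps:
S(l) = 1/(-4 + l)
S(14)*(631 - 1545) = (631 - 1545)/(-4 + 14) = -914/10 = (1/10)*(-914) = -457/5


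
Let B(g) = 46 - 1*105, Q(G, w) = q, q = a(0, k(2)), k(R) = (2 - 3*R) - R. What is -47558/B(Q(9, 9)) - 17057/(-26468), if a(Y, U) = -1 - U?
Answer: 1259771507/1561612 ≈ 806.71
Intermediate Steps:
k(R) = 2 - 4*R
q = 5 (q = -1 - (2 - 4*2) = -1 - (2 - 8) = -1 - 1*(-6) = -1 + 6 = 5)
Q(G, w) = 5
B(g) = -59 (B(g) = 46 - 105 = -59)
-47558/B(Q(9, 9)) - 17057/(-26468) = -47558/(-59) - 17057/(-26468) = -47558*(-1/59) - 17057*(-1/26468) = 47558/59 + 17057/26468 = 1259771507/1561612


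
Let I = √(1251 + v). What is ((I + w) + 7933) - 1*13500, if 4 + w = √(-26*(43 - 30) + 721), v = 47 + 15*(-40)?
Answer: -5571 + √383 + √698 ≈ -5525.0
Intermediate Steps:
v = -553 (v = 47 - 600 = -553)
w = -4 + √383 (w = -4 + √(-26*(43 - 30) + 721) = -4 + √(-26*13 + 721) = -4 + √(-338 + 721) = -4 + √383 ≈ 15.570)
I = √698 (I = √(1251 - 553) = √698 ≈ 26.420)
((I + w) + 7933) - 1*13500 = ((√698 + (-4 + √383)) + 7933) - 1*13500 = ((-4 + √383 + √698) + 7933) - 13500 = (7929 + √383 + √698) - 13500 = -5571 + √383 + √698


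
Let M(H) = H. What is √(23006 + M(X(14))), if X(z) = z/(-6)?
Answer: √207033/3 ≈ 151.67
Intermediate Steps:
X(z) = -z/6 (X(z) = z*(-⅙) = -z/6)
√(23006 + M(X(14))) = √(23006 - ⅙*14) = √(23006 - 7/3) = √(69011/3) = √207033/3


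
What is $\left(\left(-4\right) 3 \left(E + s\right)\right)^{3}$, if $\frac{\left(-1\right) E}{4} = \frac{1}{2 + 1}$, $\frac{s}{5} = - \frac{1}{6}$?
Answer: $17576$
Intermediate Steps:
$s = - \frac{5}{6}$ ($s = 5 \left(- \frac{1}{6}\right) = - \frac{5}{6} \approx -0.83333$)
$E = - \frac{4}{3}$ ($E = - \frac{4}{2 + 1} = - \frac{4}{3} \approx -1.3333$)
$\left(\left(-4\right) 3 \left(E + s\right)\right)^{3} = \left(\left(-4\right) 3 \left(- \frac{4}{3} - \frac{5}{6}\right)\right)^{3} = \left(\left(-12\right) \left(- \frac{13}{6}\right)\right)^{3} = 26^{3} = 17576$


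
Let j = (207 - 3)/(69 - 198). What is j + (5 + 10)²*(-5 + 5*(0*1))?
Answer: -48443/43 ≈ -1126.6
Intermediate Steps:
j = -68/43 (j = 204/(-129) = 204*(-1/129) = -68/43 ≈ -1.5814)
j + (5 + 10)²*(-5 + 5*(0*1)) = -68/43 + (5 + 10)²*(-5 + 5*(0*1)) = -68/43 + 15²*(-5 + 5*0) = -68/43 + 225*(-5 + 0) = -68/43 + 225*(-5) = -68/43 - 1125 = -48443/43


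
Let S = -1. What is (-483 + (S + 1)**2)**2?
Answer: 233289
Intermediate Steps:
(-483 + (S + 1)**2)**2 = (-483 + (-1 + 1)**2)**2 = (-483 + 0**2)**2 = (-483 + 0)**2 = (-483)**2 = 233289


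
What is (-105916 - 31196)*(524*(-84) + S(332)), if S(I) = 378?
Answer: 5983293456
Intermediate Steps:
(-105916 - 31196)*(524*(-84) + S(332)) = (-105916 - 31196)*(524*(-84) + 378) = -137112*(-44016 + 378) = -137112*(-43638) = 5983293456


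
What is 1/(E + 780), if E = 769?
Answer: 1/1549 ≈ 0.00064558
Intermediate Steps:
1/(E + 780) = 1/(769 + 780) = 1/1549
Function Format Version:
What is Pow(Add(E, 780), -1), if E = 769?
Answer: Rational(1, 1549) ≈ 0.00064558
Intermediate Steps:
Pow(Add(E, 780), -1) = Pow(Add(769, 780), -1) = Pow(1549, -1) = Rational(1, 1549)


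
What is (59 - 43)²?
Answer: 256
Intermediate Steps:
(59 - 43)² = 16² = 256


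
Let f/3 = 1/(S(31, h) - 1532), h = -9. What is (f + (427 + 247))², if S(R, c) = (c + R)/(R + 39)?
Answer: 1305547511434321/2873924881 ≈ 4.5427e+5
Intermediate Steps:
S(R, c) = (R + c)/(39 + R)
f = -105/53609 (f = 3/((31 - 9)/(39 + 31) - 1532) = 3/(22/70 - 1532) = 3/((1/70)*22 - 1532) = 3/(11/35 - 1532) = 3/(-53609/35) = 3*(-35/53609) = -105/53609 ≈ -0.0019586)
(f + (427 + 247))² = (-105/53609 + (427 + 247))² = (-105/53609 + 674)² = (36132361/53609)² = 1305547511434321/2873924881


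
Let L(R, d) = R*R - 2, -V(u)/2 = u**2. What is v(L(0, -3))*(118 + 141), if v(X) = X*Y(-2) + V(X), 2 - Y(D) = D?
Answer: -4144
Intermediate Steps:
V(u) = -2*u**2
L(R, d) = -2 + R**2 (L(R, d) = R**2 - 2 = -2 + R**2)
Y(D) = 2 - D
v(X) = -2*X**2 + 4*X (v(X) = X*(2 - 1*(-2)) - 2*X**2 = X*(2 + 2) - 2*X**2 = X*4 - 2*X**2 = 4*X - 2*X**2 = -2*X**2 + 4*X)
v(L(0, -3))*(118 + 141) = (2*(-2 + 0**2)*(2 - (-2 + 0**2)))*(118 + 141) = (2*(-2 + 0)*(2 - (-2 + 0)))*259 = (2*(-2)*(2 - 1*(-2)))*259 = (2*(-2)*(2 + 2))*259 = (2*(-2)*4)*259 = -16*259 = -4144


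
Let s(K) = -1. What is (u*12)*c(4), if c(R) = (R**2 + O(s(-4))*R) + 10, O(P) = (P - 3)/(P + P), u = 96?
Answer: 39168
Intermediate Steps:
O(P) = (-3 + P)/(2*P) (O(P) = (-3 + P)/((2*P)) = (-3 + P)*(1/(2*P)) = (-3 + P)/(2*P))
c(R) = 10 + R**2 + 2*R (c(R) = (R**2 + ((1/2)*(-3 - 1)/(-1))*R) + 10 = (R**2 + ((1/2)*(-1)*(-4))*R) + 10 = (R**2 + 2*R) + 10 = 10 + R**2 + 2*R)
(u*12)*c(4) = (96*12)*(10 + 4**2 + 2*4) = 1152*(10 + 16 + 8) = 1152*34 = 39168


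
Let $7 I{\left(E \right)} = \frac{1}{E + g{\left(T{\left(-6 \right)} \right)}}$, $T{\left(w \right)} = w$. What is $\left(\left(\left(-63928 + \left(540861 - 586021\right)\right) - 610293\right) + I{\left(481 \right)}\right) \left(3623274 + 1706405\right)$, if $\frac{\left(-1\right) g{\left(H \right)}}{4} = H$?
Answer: $- \frac{13553436768421286}{3535} \approx -3.8341 \cdot 10^{12}$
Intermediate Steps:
$g{\left(H \right)} = - 4 H$
$I{\left(E \right)} = \frac{1}{7 \left(24 + E\right)}$ ($I{\left(E \right)} = \frac{1}{7 \left(E - -24\right)} = \frac{1}{7 \left(E + 24\right)} = \frac{1}{7 \left(24 + E\right)}$)
$\left(\left(\left(-63928 + \left(540861 - 586021\right)\right) - 610293\right) + I{\left(481 \right)}\right) \left(3623274 + 1706405\right) = \left(\left(\left(-63928 + \left(540861 - 586021\right)\right) - 610293\right) + \frac{1}{7 \left(24 + 481\right)}\right) \left(3623274 + 1706405\right) = \left(\left(\left(-63928 + \left(540861 - 586021\right)\right) - 610293\right) + \frac{1}{7 \cdot 505}\right) 5329679 = \left(\left(\left(-63928 - 45160\right) - 610293\right) + \frac{1}{7} \cdot \frac{1}{505}\right) 5329679 = \left(\left(-109088 - 610293\right) + \frac{1}{3535}\right) 5329679 = \left(-719381 + \frac{1}{3535}\right) 5329679 = \left(- \frac{2543011834}{3535}\right) 5329679 = - \frac{13553436768421286}{3535}$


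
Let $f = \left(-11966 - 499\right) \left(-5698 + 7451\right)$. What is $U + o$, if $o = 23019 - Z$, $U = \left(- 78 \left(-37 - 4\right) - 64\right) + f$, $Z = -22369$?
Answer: $-21802623$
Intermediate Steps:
$f = -21851145$ ($f = \left(-12465\right) 1753 = -21851145$)
$U = -21848011$ ($U = \left(- 78 \left(-37 - 4\right) - 64\right) - 21851145 = \left(\left(-78\right) \left(-41\right) - 64\right) - 21851145 = \left(3198 - 64\right) - 21851145 = 3134 - 21851145 = -21848011$)
$o = 45388$ ($o = 23019 - -22369 = 23019 + 22369 = 45388$)
$U + o = -21848011 + 45388 = -21802623$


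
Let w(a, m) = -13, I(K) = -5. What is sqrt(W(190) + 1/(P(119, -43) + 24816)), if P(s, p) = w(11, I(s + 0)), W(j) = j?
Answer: 3*sqrt(12987322057)/24803 ≈ 13.784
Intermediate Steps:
P(s, p) = -13
sqrt(W(190) + 1/(P(119, -43) + 24816)) = sqrt(190 + 1/(-13 + 24816)) = sqrt(190 + 1/24803) = sqrt(4712571/24803) = 3*sqrt(12987322057)/24803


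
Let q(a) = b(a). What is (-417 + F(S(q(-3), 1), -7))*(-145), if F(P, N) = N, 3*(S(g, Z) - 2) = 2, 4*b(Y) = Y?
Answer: 61480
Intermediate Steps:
b(Y) = Y/4
q(a) = a/4
S(g, Z) = 8/3 (S(g, Z) = 2 + (⅓)*2 = 2 + ⅔ = 8/3)
(-417 + F(S(q(-3), 1), -7))*(-145) = (-417 - 7)*(-145) = -424*(-145) = 61480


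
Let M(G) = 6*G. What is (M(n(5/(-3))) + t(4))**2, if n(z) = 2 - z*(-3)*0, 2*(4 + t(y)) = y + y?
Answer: 144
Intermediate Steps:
t(y) = -4 + y (t(y) = -4 + (y + y)/2 = -4 + (2*y)/2 = -4 + y)
n(z) = 2 (n(z) = 2 - (-3*z)*0 = 2 - 1*0 = 2 + 0 = 2)
(M(n(5/(-3))) + t(4))**2 = (6*2 + (-4 + 4))**2 = (12 + 0)**2 = 12**2 = 144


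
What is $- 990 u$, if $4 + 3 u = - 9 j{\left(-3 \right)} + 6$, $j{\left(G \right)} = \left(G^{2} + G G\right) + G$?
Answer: $43890$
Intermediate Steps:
$j{\left(G \right)} = G + 2 G^{2}$ ($j{\left(G \right)} = \left(G^{2} + G^{2}\right) + G = 2 G^{2} + G = G + 2 G^{2}$)
$u = - \frac{133}{3}$ ($u = - \frac{4}{3} + \frac{- 9 \left(- 3 \left(1 + 2 \left(-3\right)\right)\right) + 6}{3} = - \frac{4}{3} + \frac{- 9 \left(- 3 \left(1 - 6\right)\right) + 6}{3} = - \frac{4}{3} + \frac{- 9 \left(\left(-3\right) \left(-5\right)\right) + 6}{3} = - \frac{4}{3} + \frac{\left(-9\right) 15 + 6}{3} = - \frac{4}{3} + \frac{-135 + 6}{3} = - \frac{4}{3} + \frac{1}{3} \left(-129\right) = - \frac{4}{3} - 43 = - \frac{133}{3} \approx -44.333$)
$- 990 u = \left(-990\right) \left(- \frac{133}{3}\right) = 43890$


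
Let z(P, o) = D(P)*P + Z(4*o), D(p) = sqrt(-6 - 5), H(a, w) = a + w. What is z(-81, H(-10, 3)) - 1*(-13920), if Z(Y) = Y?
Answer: 13892 - 81*I*sqrt(11) ≈ 13892.0 - 268.65*I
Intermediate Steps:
D(p) = I*sqrt(11) (D(p) = sqrt(-11) = I*sqrt(11))
z(P, o) = 4*o + I*P*sqrt(11) (z(P, o) = (I*sqrt(11))*P + 4*o = I*P*sqrt(11) + 4*o = 4*o + I*P*sqrt(11))
z(-81, H(-10, 3)) - 1*(-13920) = (4*(-10 + 3) + I*(-81)*sqrt(11)) - 1*(-13920) = (4*(-7) - 81*I*sqrt(11)) + 13920 = (-28 - 81*I*sqrt(11)) + 13920 = 13892 - 81*I*sqrt(11)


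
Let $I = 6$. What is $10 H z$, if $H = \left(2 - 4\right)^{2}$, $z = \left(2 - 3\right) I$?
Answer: $-240$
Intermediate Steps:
$z = -6$ ($z = \left(2 - 3\right) 6 = \left(-1\right) 6 = -6$)
$H = 4$ ($H = \left(-2\right)^{2} = 4$)
$10 H z = 10 \cdot 4 \left(-6\right) = 40 \left(-6\right) = -240$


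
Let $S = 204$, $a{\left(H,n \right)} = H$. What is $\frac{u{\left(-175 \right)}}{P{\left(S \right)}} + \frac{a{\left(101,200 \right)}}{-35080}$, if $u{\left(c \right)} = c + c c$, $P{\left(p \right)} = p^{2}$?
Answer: $\frac{5541577}{7603590} \approx 0.72881$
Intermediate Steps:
$u{\left(c \right)} = c + c^{2}$
$\frac{u{\left(-175 \right)}}{P{\left(S \right)}} + \frac{a{\left(101,200 \right)}}{-35080} = \frac{\left(-175\right) \left(1 - 175\right)}{204^{2}} + \frac{101}{-35080} = \frac{\left(-175\right) \left(-174\right)}{41616} + 101 \left(- \frac{1}{35080}\right) = 30450 \cdot \frac{1}{41616} - \frac{101}{35080} = \frac{5075}{6936} - \frac{101}{35080} = \frac{5541577}{7603590}$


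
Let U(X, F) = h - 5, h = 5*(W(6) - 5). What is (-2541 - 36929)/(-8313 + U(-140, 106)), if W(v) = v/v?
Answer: 19735/4169 ≈ 4.7337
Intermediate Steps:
W(v) = 1
h = -20 (h = 5*(1 - 5) = 5*(-4) = -20)
U(X, F) = -25 (U(X, F) = -20 - 5 = -25)
(-2541 - 36929)/(-8313 + U(-140, 106)) = (-2541 - 36929)/(-8313 - 25) = -39470/(-8338) = -39470*(-1/8338) = 19735/4169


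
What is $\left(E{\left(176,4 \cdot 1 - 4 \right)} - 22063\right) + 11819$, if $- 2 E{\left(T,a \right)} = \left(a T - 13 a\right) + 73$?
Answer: $- \frac{20561}{2} \approx -10281.0$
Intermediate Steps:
$E{\left(T,a \right)} = - \frac{73}{2} + \frac{13 a}{2} - \frac{T a}{2}$ ($E{\left(T,a \right)} = - \frac{\left(a T - 13 a\right) + 73}{2} = - \frac{\left(T a - 13 a\right) + 73}{2} = - \frac{\left(- 13 a + T a\right) + 73}{2} = - \frac{73 - 13 a + T a}{2} = - \frac{73}{2} + \frac{13 a}{2} - \frac{T a}{2}$)
$\left(E{\left(176,4 \cdot 1 - 4 \right)} - 22063\right) + 11819 = \left(\left(- \frac{73}{2} + \frac{13 \left(4 \cdot 1 - 4\right)}{2} - 88 \left(4 \cdot 1 - 4\right)\right) - 22063\right) + 11819 = \left(\left(- \frac{73}{2} + \frac{13 \left(4 - 4\right)}{2} - 88 \left(4 - 4\right)\right) - 22063\right) + 11819 = \left(\left(- \frac{73}{2} + \frac{13}{2} \cdot 0 - 88 \cdot 0\right) - 22063\right) + 11819 = \left(\left(- \frac{73}{2} + 0 + 0\right) - 22063\right) + 11819 = \left(- \frac{73}{2} - 22063\right) + 11819 = - \frac{44199}{2} + 11819 = - \frac{20561}{2}$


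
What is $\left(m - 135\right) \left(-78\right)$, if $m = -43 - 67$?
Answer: $19110$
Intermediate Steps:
$m = -110$
$\left(m - 135\right) \left(-78\right) = \left(-110 - 135\right) \left(-78\right) = \left(-245\right) \left(-78\right) = 19110$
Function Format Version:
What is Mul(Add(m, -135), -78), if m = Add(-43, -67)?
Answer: 19110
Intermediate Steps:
m = -110
Mul(Add(m, -135), -78) = Mul(Add(-110, -135), -78) = Mul(-245, -78) = 19110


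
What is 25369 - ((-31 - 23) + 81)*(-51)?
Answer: 26746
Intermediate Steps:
25369 - ((-31 - 23) + 81)*(-51) = 25369 - (-54 + 81)*(-51) = 25369 - 27*(-51) = 25369 - 1*(-1377) = 25369 + 1377 = 26746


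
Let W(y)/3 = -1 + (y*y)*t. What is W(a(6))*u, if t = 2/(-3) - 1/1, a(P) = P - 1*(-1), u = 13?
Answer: -3224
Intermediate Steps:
a(P) = 1 + P (a(P) = P + 1 = 1 + P)
t = -5/3 (t = 2*(-1/3) - 1*1 = -2/3 - 1 = -5/3 ≈ -1.6667)
W(y) = -3 - 5*y**2 (W(y) = 3*(-1 + (y*y)*(-5/3)) = 3*(-1 + y**2*(-5/3)) = 3*(-1 - 5*y**2/3) = -3 - 5*y**2)
W(a(6))*u = (-3 - 5*(1 + 6)**2)*13 = (-3 - 5*7**2)*13 = (-3 - 5*49)*13 = (-3 - 245)*13 = -248*13 = -3224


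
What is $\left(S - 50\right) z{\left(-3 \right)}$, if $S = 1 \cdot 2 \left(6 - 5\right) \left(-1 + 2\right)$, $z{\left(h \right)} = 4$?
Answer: $-192$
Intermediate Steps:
$S = 2$ ($S = 2 \cdot 1 \cdot 1 = 2 \cdot 1 = 2$)
$\left(S - 50\right) z{\left(-3 \right)} = \left(2 - 50\right) 4 = \left(-48\right) 4 = -192$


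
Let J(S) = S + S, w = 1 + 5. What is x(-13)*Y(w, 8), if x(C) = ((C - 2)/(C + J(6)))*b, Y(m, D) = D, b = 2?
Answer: 240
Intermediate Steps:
w = 6
J(S) = 2*S
x(C) = 2*(-2 + C)/(12 + C) (x(C) = ((C - 2)/(C + 2*6))*2 = ((-2 + C)/(C + 12))*2 = ((-2 + C)/(12 + C))*2 = 2*(-2 + C)/(12 + C))
x(-13)*Y(w, 8) = (2*(-2 - 13)/(12 - 13))*8 = (2*(-15)/(-1))*8 = (2*(-1)*(-15))*8 = 30*8 = 240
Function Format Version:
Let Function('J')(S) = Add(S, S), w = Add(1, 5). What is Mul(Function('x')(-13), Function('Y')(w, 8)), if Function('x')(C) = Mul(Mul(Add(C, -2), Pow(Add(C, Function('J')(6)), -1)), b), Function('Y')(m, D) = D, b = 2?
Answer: 240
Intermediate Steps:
w = 6
Function('J')(S) = Mul(2, S)
Function('x')(C) = Mul(2, Pow(Add(12, C), -1), Add(-2, C)) (Function('x')(C) = Mul(Mul(Add(C, -2), Pow(Add(C, Mul(2, 6)), -1)), 2) = Mul(Mul(Add(-2, C), Pow(Add(C, 12), -1)), 2) = Mul(Mul(Add(-2, C), Pow(Add(12, C), -1)), 2) = Mul(Mul(Pow(Add(12, C), -1), Add(-2, C)), 2) = Mul(2, Pow(Add(12, C), -1), Add(-2, C)))
Mul(Function('x')(-13), Function('Y')(w, 8)) = Mul(Mul(2, Pow(Add(12, -13), -1), Add(-2, -13)), 8) = Mul(Mul(2, Pow(-1, -1), -15), 8) = Mul(Mul(2, -1, -15), 8) = Mul(30, 8) = 240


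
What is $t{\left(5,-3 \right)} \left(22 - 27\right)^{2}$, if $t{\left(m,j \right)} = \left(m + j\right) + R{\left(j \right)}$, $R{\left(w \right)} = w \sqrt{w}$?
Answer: $50 - 75 i \sqrt{3} \approx 50.0 - 129.9 i$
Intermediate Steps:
$R{\left(w \right)} = w^{\frac{3}{2}}$
$t{\left(m,j \right)} = j + m + j^{\frac{3}{2}}$ ($t{\left(m,j \right)} = \left(m + j\right) + j^{\frac{3}{2}} = \left(j + m\right) + j^{\frac{3}{2}} = j + m + j^{\frac{3}{2}}$)
$t{\left(5,-3 \right)} \left(22 - 27\right)^{2} = \left(-3 + 5 + \left(-3\right)^{\frac{3}{2}}\right) \left(22 - 27\right)^{2} = \left(-3 + 5 - 3 i \sqrt{3}\right) \left(-5\right)^{2} = \left(2 - 3 i \sqrt{3}\right) 25 = 50 - 75 i \sqrt{3}$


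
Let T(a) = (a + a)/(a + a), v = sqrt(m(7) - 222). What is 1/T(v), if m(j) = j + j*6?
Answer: 1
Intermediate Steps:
m(j) = 7*j (m(j) = j + 6*j = 7*j)
v = I*sqrt(173) (v = sqrt(7*7 - 222) = sqrt(49 - 222) = sqrt(-173) = I*sqrt(173) ≈ 13.153*I)
T(a) = 1 (T(a) = (2*a)/((2*a)) = (2*a)*(1/(2*a)) = 1)
1/T(v) = 1/1 = 1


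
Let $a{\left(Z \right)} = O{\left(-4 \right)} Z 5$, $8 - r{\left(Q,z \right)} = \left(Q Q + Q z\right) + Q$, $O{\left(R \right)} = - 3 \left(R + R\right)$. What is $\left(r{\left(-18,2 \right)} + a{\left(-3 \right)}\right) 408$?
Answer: $-253776$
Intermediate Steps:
$O{\left(R \right)} = - 6 R$ ($O{\left(R \right)} = - 3 \cdot 2 R = - 6 R$)
$r{\left(Q,z \right)} = 8 - Q - Q^{2} - Q z$ ($r{\left(Q,z \right)} = 8 - \left(\left(Q Q + Q z\right) + Q\right) = 8 - \left(\left(Q^{2} + Q z\right) + Q\right) = 8 - \left(Q + Q^{2} + Q z\right) = 8 - Q - Q^{2} - Q z$)
$a{\left(Z \right)} = 120 Z$ ($a{\left(Z \right)} = \left(-6\right) \left(-4\right) Z 5 = 24 Z 5 = 120 Z$)
$\left(r{\left(-18,2 \right)} + a{\left(-3 \right)}\right) 408 = \left(\left(8 - -18 - \left(-18\right)^{2} - \left(-18\right) 2\right) + 120 \left(-3\right)\right) 408 = \left(\left(8 + 18 - 324 + 36\right) - 360\right) 408 = \left(-262 - 360\right) 408 = \left(-622\right) 408 = -253776$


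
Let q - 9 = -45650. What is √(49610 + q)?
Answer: 63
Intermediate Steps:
q = -45641 (q = 9 - 45650 = -45641)
√(49610 + q) = √(49610 - 45641) = √3969 = 63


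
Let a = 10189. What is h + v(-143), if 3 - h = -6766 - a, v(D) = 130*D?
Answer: -1632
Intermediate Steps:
h = 16958 (h = 3 - (-6766 - 1*10189) = 3 - (-6766 - 10189) = 3 - 1*(-16955) = 3 + 16955 = 16958)
h + v(-143) = 16958 + 130*(-143) = 16958 - 18590 = -1632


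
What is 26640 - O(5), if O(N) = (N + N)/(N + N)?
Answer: 26639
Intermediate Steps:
O(N) = 1 (O(N) = (2*N)/((2*N)) = (2*N)*(1/(2*N)) = 1)
26640 - O(5) = 26640 - 1*1 = 26640 - 1 = 26639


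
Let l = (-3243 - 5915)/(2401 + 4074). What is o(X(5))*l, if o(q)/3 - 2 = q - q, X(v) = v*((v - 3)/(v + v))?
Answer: -54948/6475 ≈ -8.4862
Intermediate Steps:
X(v) = -3/2 + v/2 (X(v) = v*((-3 + v)/((2*v))) = v*((-3 + v)*(1/(2*v))) = v*((-3 + v)/(2*v)) = -3/2 + v/2)
o(q) = 6 (o(q) = 6 + 3*(q - q) = 6 + 3*0 = 6 + 0 = 6)
l = -9158/6475 ≈ -1.4144
o(X(5))*l = 6*(-9158/6475) = -54948/6475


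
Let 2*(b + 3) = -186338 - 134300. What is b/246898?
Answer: -80161/123449 ≈ -0.64935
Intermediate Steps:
b = -160322 (b = -3 + (-186338 - 134300)/2 = -3 + (1/2)*(-320638) = -3 - 160319 = -160322)
b/246898 = -160322/246898 = -160322*1/246898 = -80161/123449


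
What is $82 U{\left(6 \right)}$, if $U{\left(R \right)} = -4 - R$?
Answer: $-820$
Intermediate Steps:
$82 U{\left(6 \right)} = 82 \left(-4 - 6\right) = 82 \left(-10\right) = -820$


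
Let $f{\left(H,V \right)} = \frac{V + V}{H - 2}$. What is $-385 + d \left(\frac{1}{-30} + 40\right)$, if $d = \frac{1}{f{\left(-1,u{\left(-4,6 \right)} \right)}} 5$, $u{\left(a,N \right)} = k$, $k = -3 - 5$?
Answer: $- \frac{11121}{32} \approx -347.53$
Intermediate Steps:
$k = -8$
$u{\left(a,N \right)} = -8$
$f{\left(H,V \right)} = \frac{2 V}{-2 + H}$
$d = \frac{15}{16}$ ($d = \frac{1}{2 \left(-8\right) \frac{1}{-2 - 1}} \cdot 5 = \frac{1}{2 \left(-8\right) \frac{1}{-3}} \cdot 5 = \frac{1}{2 \left(-8\right) \left(- \frac{1}{3}\right)} 5 = \frac{1}{\frac{16}{3}} \cdot 5 = \frac{3}{16} \cdot 5 = \frac{15}{16} \approx 0.9375$)
$-385 + d \left(\frac{1}{-30} + 40\right) = -385 + \frac{15 \left(\frac{1}{-30} + 40\right)}{16} = -385 + \frac{15 \left(- \frac{1}{30} + 40\right)}{16} = -385 + \frac{15}{16} \cdot \frac{1199}{30} = -385 + \frac{1199}{32} = - \frac{11121}{32}$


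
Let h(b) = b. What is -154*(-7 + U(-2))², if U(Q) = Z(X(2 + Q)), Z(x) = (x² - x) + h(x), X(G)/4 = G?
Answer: -7546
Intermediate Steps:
X(G) = 4*G
Z(x) = x² (Z(x) = (x² - x) + x = x²)
U(Q) = (8 + 4*Q)² (U(Q) = (4*(2 + Q))² = (8 + 4*Q)²)
-154*(-7 + U(-2))² = -154*(-7 + 16*(2 - 2)²)² = -154*(-7 + 16*0²)² = -154*(-7 + 16*0)² = -154*(-7 + 0)² = -154*(-7)² = -154*49 = -7546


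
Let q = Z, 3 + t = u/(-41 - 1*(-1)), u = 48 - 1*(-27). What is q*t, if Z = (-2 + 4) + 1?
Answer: -117/8 ≈ -14.625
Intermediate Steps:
u = 75 (u = 48 + 27 = 75)
Z = 3 (Z = 2 + 1 = 3)
t = -39/8 (t = -3 + 75/(-41 - 1*(-1)) = -3 + 75/(-41 + 1) = -3 + 75/(-40) = -3 + 75*(-1/40) = -3 - 15/8 = -39/8 ≈ -4.8750)
q = 3
q*t = 3*(-39/8) = -117/8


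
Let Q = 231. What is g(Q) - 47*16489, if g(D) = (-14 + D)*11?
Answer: -772596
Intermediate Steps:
g(D) = -154 + 11*D
g(Q) - 47*16489 = (-154 + 11*231) - 47*16489 = (-154 + 2541) - 1*774983 = 2387 - 774983 = -772596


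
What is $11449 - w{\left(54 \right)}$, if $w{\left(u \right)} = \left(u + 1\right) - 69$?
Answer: $11463$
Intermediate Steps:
$w{\left(u \right)} = -68 + u$ ($w{\left(u \right)} = \left(1 + u\right) - 69 = -68 + u$)
$11449 - w{\left(54 \right)} = 11449 - \left(-68 + 54\right) = 11449 - -14 = 11449 + 14 = 11463$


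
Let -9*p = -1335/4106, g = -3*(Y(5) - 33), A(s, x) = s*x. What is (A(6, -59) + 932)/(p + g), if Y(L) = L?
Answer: 7119804/1035157 ≈ 6.8780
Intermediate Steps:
g = 84 (g = -3*(5 - 33) = -3*(-28) = 84)
p = 445/12318 (p = -(-445)/(3*4106) = -⅑*(-1335/4106) = 445/12318 ≈ 0.036126)
(A(6, -59) + 932)/(p + g) = (6*(-59) + 932)/(445/12318 + 84) = (-354 + 932)/(1035157/12318) = 578*(12318/1035157) = 7119804/1035157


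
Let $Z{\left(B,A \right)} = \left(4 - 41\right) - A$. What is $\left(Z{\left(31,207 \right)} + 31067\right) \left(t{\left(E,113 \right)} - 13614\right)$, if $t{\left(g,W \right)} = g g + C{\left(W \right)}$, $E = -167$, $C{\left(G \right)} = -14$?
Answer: $439566803$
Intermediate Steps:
$Z{\left(B,A \right)} = -37 - A$
$t{\left(g,W \right)} = -14 + g^{2}$ ($t{\left(g,W \right)} = g g - 14 = g^{2} - 14 = -14 + g^{2}$)
$\left(Z{\left(31,207 \right)} + 31067\right) \left(t{\left(E,113 \right)} - 13614\right) = \left(\left(-37 - 207\right) + 31067\right) \left(\left(-14 + \left(-167\right)^{2}\right) - 13614\right) = \left(\left(-37 - 207\right) + 31067\right) \left(\left(-14 + 27889\right) - 13614\right) = \left(-244 + 31067\right) \left(27875 - 13614\right) = 30823 \cdot 14261 = 439566803$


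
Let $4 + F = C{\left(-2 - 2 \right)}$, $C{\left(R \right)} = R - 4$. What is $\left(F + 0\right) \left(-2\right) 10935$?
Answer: $262440$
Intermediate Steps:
$C{\left(R \right)} = -4 + R$ ($C{\left(R \right)} = R - 4 = -4 + R$)
$F = -12$ ($F = -4 - 8 = -12$)
$\left(F + 0\right) \left(-2\right) 10935 = \left(-12 + 0\right) \left(-2\right) 10935 = \left(-12\right) \left(-2\right) 10935 = 24 \cdot 10935 = 262440$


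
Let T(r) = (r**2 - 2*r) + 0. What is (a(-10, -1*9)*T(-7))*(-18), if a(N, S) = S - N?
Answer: -1134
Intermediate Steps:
T(r) = r**2 - 2*r
(a(-10, -1*9)*T(-7))*(-18) = ((-1*9 - 1*(-10))*(-7*(-2 - 7)))*(-18) = ((-9 + 10)*(-7*(-9)))*(-18) = (1*63)*(-18) = 63*(-18) = -1134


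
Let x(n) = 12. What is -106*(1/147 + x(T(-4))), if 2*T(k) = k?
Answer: -187090/147 ≈ -1272.7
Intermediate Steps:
T(k) = k/2
-106*(1/147 + x(T(-4))) = -106*(1/147 + 12) = -106*1765/147 = -187090/147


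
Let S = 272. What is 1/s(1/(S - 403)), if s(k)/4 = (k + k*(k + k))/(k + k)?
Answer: 131/258 ≈ 0.50775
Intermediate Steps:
s(k) = 2*(k + 2*k²)/k (s(k) = 4*((k + k*(k + k))/(k + k)) = 4*((k + k*(2*k))/((2*k))) = 4*((k + 2*k²)*(1/(2*k))) = 4*((k + 2*k²)/(2*k)) = 2*(k + 2*k²)/k)
1/s(1/(S - 403)) = 1/(2 + 4/(272 - 403)) = 1/(2 + 4/(-131)) = 1/(2 + 4*(-1/131)) = 1/(2 - 4/131) = 1/(258/131) = 131/258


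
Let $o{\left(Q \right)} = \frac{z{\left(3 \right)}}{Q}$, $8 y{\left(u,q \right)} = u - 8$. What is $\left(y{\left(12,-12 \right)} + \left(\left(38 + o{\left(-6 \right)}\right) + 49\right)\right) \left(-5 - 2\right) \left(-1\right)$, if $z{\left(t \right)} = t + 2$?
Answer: $\frac{1820}{3} \approx 606.67$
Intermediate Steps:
$z{\left(t \right)} = 2 + t$
$y{\left(u,q \right)} = -1 + \frac{u}{8}$ ($y{\left(u,q \right)} = \frac{u - 8}{8} = \frac{-8 + u}{8} = -1 + \frac{u}{8}$)
$o{\left(Q \right)} = \frac{5}{Q}$ ($o{\left(Q \right)} = \frac{2 + 3}{Q} = \frac{5}{Q}$)
$\left(y{\left(12,-12 \right)} + \left(\left(38 + o{\left(-6 \right)}\right) + 49\right)\right) \left(-5 - 2\right) \left(-1\right) = \left(\left(-1 + \frac{1}{8} \cdot 12\right) + \left(\left(38 + \frac{5}{-6}\right) + 49\right)\right) \left(-5 - 2\right) \left(-1\right) = \left(\left(-1 + \frac{3}{2}\right) + \left(\left(38 + 5 \left(- \frac{1}{6}\right)\right) + 49\right)\right) \left(\left(-7\right) \left(-1\right)\right) = \left(\frac{1}{2} + \left(\left(38 - \frac{5}{6}\right) + 49\right)\right) 7 = \left(\frac{1}{2} + \left(\frac{223}{6} + 49\right)\right) 7 = \left(\frac{1}{2} + \frac{517}{6}\right) 7 = \frac{260}{3} \cdot 7 = \frac{1820}{3}$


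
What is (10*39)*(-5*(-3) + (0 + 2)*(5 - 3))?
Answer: 7410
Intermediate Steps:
(10*39)*(-5*(-3) + (0 + 2)*(5 - 3)) = 390*(15 + 2*2) = 390*(15 + 4) = 390*19 = 7410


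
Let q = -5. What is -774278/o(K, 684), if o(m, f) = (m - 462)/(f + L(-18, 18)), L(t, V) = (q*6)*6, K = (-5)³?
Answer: 390236112/587 ≈ 6.6480e+5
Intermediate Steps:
K = -125
L(t, V) = -180 (L(t, V) = -5*6*6 = -30*6 = -180)
o(m, f) = (-462 + m)/(-180 + f) (o(m, f) = (m - 462)/(f - 180) = (-462 + m)/(-180 + f))
-774278/o(K, 684) = -774278*(-180 + 684)/(-462 - 125) = -774278/(-587/504) = -774278*(-504/587) = 390236112/587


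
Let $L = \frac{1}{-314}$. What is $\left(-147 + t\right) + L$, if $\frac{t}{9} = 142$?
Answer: $\frac{355133}{314} \approx 1131.0$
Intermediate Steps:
$t = 1278$ ($t = 9 \cdot 142 = 1278$)
$L = - \frac{1}{314} \approx -0.0031847$
$\left(-147 + t\right) + L = \left(-147 + 1278\right) - \frac{1}{314} = 1131 - \frac{1}{314} = \frac{355133}{314}$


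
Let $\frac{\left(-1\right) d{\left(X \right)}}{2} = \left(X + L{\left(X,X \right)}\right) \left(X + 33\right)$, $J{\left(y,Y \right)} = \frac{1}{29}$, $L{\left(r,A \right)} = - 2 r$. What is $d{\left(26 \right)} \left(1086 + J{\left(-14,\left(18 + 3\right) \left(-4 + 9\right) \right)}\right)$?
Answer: $\frac{96626660}{29} \approx 3.332 \cdot 10^{6}$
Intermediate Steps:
$J{\left(y,Y \right)} = \frac{1}{29}$
$d{\left(X \right)} = 2 X \left(33 + X\right)$ ($d{\left(X \right)} = - 2 \left(X - 2 X\right) \left(X + 33\right) = - 2 - X \left(33 + X\right) = - 2 \left(- X \left(33 + X\right)\right) = 2 X \left(33 + X\right)$)
$d{\left(26 \right)} \left(1086 + J{\left(-14,\left(18 + 3\right) \left(-4 + 9\right) \right)}\right) = 2 \cdot 26 \left(33 + 26\right) \left(1086 + \frac{1}{29}\right) = 2 \cdot 26 \cdot 59 \cdot \frac{31495}{29} = 3068 \cdot \frac{31495}{29} = \frac{96626660}{29}$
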